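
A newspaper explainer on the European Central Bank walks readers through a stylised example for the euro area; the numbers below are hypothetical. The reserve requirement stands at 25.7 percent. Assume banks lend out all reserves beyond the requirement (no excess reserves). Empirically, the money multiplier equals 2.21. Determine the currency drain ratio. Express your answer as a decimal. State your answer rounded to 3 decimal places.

0.357

Using m = 2.21. From m = (1 + c)/(c + rr + e), rearranging gives 1 + c = m·(c + rr + e), so c·(1 − m) = m·(rr + e) − 1.
Hence c = [m·(rr + e) − 1]/(1 − m) = [2.21 × (0.257 + 0) − 1] / (1 − 2.21) ≈ 0.357050.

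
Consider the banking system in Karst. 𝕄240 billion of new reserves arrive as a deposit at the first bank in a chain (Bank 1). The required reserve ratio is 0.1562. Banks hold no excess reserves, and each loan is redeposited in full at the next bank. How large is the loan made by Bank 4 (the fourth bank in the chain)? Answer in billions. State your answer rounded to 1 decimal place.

Each bank lends a fraction (1 − rr) = 0.8438 of the deposit it receives, so Bank 4 receives 240·0.8438^3 and lends 240·0.8438^4 ≈ 121.6660 billion.

𝕄121.7 billion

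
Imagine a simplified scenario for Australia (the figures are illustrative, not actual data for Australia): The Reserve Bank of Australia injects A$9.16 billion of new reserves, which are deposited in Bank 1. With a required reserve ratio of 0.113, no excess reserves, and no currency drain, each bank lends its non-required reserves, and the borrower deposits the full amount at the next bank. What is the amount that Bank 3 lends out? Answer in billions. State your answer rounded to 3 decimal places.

A$6.392 billion

Each bank lends a fraction (1 − rr) = 0.8870 of the deposit it receives, so Bank 3 receives 9.16·0.8870^2 and lends 9.16·0.8870^3 ≈ 6.3924 billion.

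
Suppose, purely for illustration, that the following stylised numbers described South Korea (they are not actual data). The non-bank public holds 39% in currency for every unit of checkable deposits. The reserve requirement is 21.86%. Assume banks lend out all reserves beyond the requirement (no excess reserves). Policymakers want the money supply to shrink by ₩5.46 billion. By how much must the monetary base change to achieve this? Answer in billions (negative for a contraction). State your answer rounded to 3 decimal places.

The money multiplier is m = (1 + c) / (rr + c) = (1 + 0.39) / (0.2186 + 0.39) ≈ 2.28393.
ΔMB = ΔM / m = (−5.46) / 2.28393 ≈ -2.3906 billion.

-2.391 billion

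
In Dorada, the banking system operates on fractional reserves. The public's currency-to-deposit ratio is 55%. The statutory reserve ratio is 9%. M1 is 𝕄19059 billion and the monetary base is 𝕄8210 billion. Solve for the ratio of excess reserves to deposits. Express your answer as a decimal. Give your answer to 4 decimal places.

0.0277

Using m = M/MB = 19059/8210 ≈ 2.321437. Since m = (1 + c)/(c + rr + e), the denominator satisfies c + rr + e = (1 + c)/m = (1 + 0.55) / 2.321437 ≈ 0.667690.
With c = 0.55 and rr = 0.09, the ratio of excess reserves to deposits is 0.667690 − 0.55 − 0.09 = 0.02769.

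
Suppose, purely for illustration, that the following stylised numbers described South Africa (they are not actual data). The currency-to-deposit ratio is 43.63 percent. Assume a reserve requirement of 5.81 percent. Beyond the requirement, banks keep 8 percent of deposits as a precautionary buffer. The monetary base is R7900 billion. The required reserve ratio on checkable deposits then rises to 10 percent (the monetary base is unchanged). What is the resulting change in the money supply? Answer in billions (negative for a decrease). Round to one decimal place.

-1343.0 billion

Initially m₁ = (1 + 0.4363) / (0.0581 + 0.08 + 0.4363) ≈ 2.500522, so M₁ = 2.500522 × 7900 = 19754.1238 billion.
After the change m₂ = (1 + 0.4363) / (0.1 + 0.08 + 0.4363) ≈ 2.330521, so M₂ = 2.330521 × 7900 = 18411.1159 billion.
ΔM = M₂ − M₁ = 18411.1159 − 19754.1238 = -1343.0079 billion.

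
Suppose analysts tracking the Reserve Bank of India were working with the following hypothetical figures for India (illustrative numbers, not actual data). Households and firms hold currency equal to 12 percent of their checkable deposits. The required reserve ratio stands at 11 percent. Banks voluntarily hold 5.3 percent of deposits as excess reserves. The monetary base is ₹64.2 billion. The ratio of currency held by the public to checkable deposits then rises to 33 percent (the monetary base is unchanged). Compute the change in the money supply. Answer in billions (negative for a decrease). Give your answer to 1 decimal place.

-80.9 billion

Initially m₁ = (1 + 0.12) / (0.11 + 0.053 + 0.12) ≈ 3.9576, so M₁ = 3.9576 × 64.2 ≈ 254.0779 billion.
After the change m₂ = (1 + 0.33) / (0.11 + 0.053 + 0.33) ≈ 2.6978, so M₂ = 2.6978 × 64.2 ≈ 173.1988 billion.
ΔM = M₂ − M₁ = 173.1988 − 254.0779 = -80.8791 billion.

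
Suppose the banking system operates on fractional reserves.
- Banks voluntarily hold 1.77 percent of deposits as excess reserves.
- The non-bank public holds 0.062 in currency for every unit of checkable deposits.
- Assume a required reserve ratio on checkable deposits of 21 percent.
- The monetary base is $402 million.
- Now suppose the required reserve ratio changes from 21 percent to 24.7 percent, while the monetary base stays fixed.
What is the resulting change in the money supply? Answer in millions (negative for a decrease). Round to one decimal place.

Initially m₁ = (1 + 0.062) / (0.21 + 0.0177 + 0.062) ≈ 3.66586, so M₁ = 3.66586 × 402 ≈ 1473.6757 million.
After the change m₂ = (1 + 0.062) / (0.247 + 0.0177 + 0.062) ≈ 3.25069, so M₂ = 3.25069 × 402 ≈ 1306.7774 million.
ΔM = M₂ − M₁ = 1306.7774 − 1473.6757 = -166.8983 million.

-166.9 million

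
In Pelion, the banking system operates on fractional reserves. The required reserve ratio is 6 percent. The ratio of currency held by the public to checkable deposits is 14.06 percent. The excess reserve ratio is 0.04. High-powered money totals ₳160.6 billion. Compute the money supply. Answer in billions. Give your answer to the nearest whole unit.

The money multiplier is m = (1 + c) / (rr + e + c) = (1 + 0.1406) / (0.06 + 0.04 + 0.1406) ≈ 4.7406.
So M = m × MB = 4.7406 × 160.6 ≈ 761.3404 billion.

₳761 billion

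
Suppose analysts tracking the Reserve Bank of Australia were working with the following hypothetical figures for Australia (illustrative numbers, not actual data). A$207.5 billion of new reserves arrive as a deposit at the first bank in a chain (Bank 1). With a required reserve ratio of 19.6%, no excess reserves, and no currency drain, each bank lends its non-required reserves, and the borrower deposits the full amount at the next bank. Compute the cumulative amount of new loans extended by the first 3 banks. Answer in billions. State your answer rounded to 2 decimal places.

Bank i lends (1 − rr)^i of the original deposit: Bank 1 lends 207.5·0.8040 = 166.8300, Bank 2 lends 207.5·0.8040² ≈ 134.1313, and so on.
Summing a geometric series: total = 207.5·[0.8040·(1 − 0.8040^3) / (1 − 0.8040)] ≈ 408.8029 billion.

A$408.80 billion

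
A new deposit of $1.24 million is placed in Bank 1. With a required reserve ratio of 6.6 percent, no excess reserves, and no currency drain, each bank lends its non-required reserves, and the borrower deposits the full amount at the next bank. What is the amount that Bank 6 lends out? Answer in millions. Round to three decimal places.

$0.823 million

Each bank lends a fraction (1 − rr) = 0.9340 of the deposit it receives, so Bank 6 receives 1.24·0.9340^5 and lends 1.24·0.9340^6 ≈ 0.8232 million.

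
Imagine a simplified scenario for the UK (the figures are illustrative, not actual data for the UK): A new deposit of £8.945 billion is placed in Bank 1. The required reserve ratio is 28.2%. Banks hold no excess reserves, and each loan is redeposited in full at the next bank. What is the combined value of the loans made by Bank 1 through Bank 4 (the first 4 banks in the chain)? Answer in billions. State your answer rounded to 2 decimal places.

Bank i lends (1 − rr)^i of the original deposit: Bank 1 lends 8.945·0.7180 ≈ 6.4225, Bank 2 lends 8.945·0.7180² ≈ 4.6114, and so on.
Summing a geometric series: total = 8.945·[0.7180·(1 − 0.7180^4) / (1 − 0.7180)] ≈ 16.7221 billion.

£16.72 billion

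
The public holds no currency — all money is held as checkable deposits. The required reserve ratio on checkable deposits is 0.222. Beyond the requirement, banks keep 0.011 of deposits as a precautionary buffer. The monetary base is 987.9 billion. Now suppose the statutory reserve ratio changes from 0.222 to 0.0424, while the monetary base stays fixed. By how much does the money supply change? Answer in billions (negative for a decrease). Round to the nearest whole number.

Initially m₁ = 1 / (0.222 + 0.011) ≈ 4.2918, so M₁ = 4.2918 × 987.9 ≈ 4239.8692 billion.
After the change m₂ = 1 / (0.0424 + 0.011) ≈ 18.7266, so M₂ = 18.7266 × 987.9 ≈ 18500.0081 billion.
ΔM = M₂ − M₁ = 18500.0081 − 4239.8692 = 14260.1389 billion.

14260 billion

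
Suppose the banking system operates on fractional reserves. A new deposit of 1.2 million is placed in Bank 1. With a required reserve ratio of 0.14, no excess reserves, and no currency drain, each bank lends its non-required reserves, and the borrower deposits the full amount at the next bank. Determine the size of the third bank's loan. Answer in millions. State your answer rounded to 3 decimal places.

Each bank lends a fraction (1 − rr) = 0.8600 of the deposit it receives, so Bank 3 receives 1.2·0.8600^2 and lends 1.2·0.8600^3 ≈ 0.7633 million.

0.763 million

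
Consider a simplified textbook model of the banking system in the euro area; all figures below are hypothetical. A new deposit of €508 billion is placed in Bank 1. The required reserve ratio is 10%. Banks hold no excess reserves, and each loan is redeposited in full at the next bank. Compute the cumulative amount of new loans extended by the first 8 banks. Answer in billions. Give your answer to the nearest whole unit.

Bank i lends (1 − rr)^i of the original deposit: Bank 1 lends 508·0.9000 = 457.2000, Bank 2 lends 508·0.9000² = 411.4800, and so on.
Summing a geometric series: total = 508·[0.9000·(1 − 0.9000^8) / (1 − 0.9000)] ≈ 2603.9039 billion.

€2604 billion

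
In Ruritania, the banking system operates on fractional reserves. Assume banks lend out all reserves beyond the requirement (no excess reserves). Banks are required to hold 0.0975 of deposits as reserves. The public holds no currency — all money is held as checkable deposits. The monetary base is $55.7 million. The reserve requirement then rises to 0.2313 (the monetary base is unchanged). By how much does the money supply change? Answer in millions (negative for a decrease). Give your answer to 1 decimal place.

-330.5 million

Initially m₁ = 1 / (0.0975) ≈ 10.2564, so M₁ = 10.2564 × 55.7 ≈ 571.2815 million.
After the change m₂ = 1 / (0.2313) ≈ 4.3234, so M₂ = 4.3234 × 55.7 ≈ 240.8134 million.
ΔM = M₂ − M₁ = 240.8134 − 571.2815 = -330.4681 million.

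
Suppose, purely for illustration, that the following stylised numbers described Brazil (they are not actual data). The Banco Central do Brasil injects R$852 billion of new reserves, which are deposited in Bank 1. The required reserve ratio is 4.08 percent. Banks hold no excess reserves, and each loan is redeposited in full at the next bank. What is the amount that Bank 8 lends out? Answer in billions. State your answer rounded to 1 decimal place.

Each bank lends a fraction (1 − rr) = 0.9592 of the deposit it receives, so Bank 8 receives 852·0.9592^7 and lends 852·0.9592^8 ≈ 610.5384 billion.

R$610.5 billion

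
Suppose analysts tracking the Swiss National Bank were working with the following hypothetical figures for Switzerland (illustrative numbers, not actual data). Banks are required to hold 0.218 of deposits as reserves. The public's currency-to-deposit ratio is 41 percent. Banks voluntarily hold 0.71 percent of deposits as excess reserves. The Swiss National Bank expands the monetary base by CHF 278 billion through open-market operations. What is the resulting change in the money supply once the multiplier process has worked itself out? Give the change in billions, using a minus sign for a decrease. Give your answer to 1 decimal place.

The money multiplier is m = (1 + c) / (rr + e + c) = (1 + 0.41) / (0.218 + 0.0071 + 0.41) ≈ 2.22012.
The purchase adds 278 billion of base, so ΔM = m × ΔMB = 2.22012 × (+278) ≈ 617.1934 billion.

CHF 617.2 billion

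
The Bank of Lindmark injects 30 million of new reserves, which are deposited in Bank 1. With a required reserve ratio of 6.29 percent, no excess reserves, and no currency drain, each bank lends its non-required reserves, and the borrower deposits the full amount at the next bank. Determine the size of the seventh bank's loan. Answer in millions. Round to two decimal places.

Each bank lends a fraction (1 − rr) = 0.9371 of the deposit it receives, so Bank 7 receives 30·0.9371^6 and lends 30·0.9371^7 ≈ 19.0381 million.

19.04 million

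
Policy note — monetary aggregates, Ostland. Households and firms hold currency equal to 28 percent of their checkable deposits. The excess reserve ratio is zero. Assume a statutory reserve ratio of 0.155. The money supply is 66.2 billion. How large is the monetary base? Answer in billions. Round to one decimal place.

The money multiplier is m = (1 + c) / (rr + c) = (1 + 0.28) / (0.155 + 0.28) ≈ 2.9425.
MB = M / m = 66.2 / 2.9425 ≈ 22.4979 billion.

22.5 billion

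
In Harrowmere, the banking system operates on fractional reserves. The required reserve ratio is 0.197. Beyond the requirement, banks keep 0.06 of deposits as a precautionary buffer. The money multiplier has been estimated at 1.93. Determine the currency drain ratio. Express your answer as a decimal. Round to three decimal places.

0.542

Using m = 1.93. From m = (1 + c)/(c + rr + e), rearranging gives 1 + c = m·(c + rr + e), so c·(1 − m) = m·(rr + e) − 1.
Hence c = [m·(rr + e) − 1]/(1 − m) = [1.93 × (0.197 + 0.06) − 1] / (1 − 1.93) ≈ 0.541925.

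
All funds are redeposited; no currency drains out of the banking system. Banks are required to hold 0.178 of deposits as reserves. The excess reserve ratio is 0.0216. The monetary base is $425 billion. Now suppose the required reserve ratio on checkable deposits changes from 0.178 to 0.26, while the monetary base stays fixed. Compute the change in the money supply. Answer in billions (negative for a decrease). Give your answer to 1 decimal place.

Initially m₁ = 1 / (0.178 + 0.0216) ≈ 5.01002, so M₁ = 5.01002 × 425 = 2129.2585 billion.
After the change m₂ = 1 / (0.26 + 0.0216) ≈ 3.55114, so M₂ = 3.55114 × 425 = 1509.2345 billion.
ΔM = M₂ − M₁ = 1509.2345 − 2129.2585 = -620.024 billion.

-620.0 billion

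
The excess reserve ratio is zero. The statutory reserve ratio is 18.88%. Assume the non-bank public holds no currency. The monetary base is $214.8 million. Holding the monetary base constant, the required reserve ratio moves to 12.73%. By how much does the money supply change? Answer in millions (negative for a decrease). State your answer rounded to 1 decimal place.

$549.6 million

Initially m₁ = 1 / (0.1888) ≈ 5.29661, so M₁ = 5.29661 × 214.8 ≈ 1137.7118 million.
After the change m₂ = 1 / (0.1273) ≈ 7.85546, so M₂ = 7.85546 × 214.8 ≈ 1687.3528 million.
ΔM = M₂ − M₁ = 1687.3528 − 1137.7118 = 549.641 million.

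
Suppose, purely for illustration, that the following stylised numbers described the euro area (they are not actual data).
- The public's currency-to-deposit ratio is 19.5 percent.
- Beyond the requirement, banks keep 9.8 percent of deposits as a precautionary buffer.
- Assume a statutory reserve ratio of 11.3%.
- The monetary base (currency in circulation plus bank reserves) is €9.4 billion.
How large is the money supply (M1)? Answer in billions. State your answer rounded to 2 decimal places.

The money multiplier is m = (1 + c) / (rr + e + c) = (1 + 0.195) / (0.113 + 0.098 + 0.195) ≈ 2.9433.
So M = m × MB = 2.9433 × 9.4 ≈ 27.667 billion.

€27.67 billion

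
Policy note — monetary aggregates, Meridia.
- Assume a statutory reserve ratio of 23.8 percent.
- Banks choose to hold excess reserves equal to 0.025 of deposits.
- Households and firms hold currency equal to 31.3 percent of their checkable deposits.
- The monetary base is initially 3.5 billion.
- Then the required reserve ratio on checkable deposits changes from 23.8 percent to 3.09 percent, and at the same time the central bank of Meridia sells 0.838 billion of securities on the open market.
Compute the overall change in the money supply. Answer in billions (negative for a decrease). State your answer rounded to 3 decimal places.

Before: m₁ = (1 + 0.313) / (0.238 + 0.025 + 0.313) ≈ 2.27951, MB₁ = 3.5, so M₁ = 2.27951 × 3.5 ≈ 7.9783 billion.
After: m₂ = (1 + 0.313) / (0.0309 + 0.025 + 0.313) ≈ 3.55923, MB₂ = 3.5 − 0.838 = 2.662, so M₂ = 3.55923 × 2.662 ≈ 9.4747 billion.
ΔM = M₂ − M₁ = 9.4747 − 7.9783 = 1.4964 billion.

1.496 billion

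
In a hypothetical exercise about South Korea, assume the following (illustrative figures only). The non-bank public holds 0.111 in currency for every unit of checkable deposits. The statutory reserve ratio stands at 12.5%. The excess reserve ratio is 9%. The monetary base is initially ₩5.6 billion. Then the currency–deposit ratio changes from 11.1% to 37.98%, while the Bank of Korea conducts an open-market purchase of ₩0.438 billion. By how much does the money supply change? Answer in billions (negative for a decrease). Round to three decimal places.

Before: m₁ = (1 + 0.111) / (0.125 + 0.09 + 0.111) ≈ 3.40798, MB₁ = 5.6, so M₁ = 3.40798 × 5.6 ≈ 19.0847 billion.
After: m₂ = (1 + 0.3798) / (0.125 + 0.09 + 0.3798) ≈ 2.31977, MB₂ = 5.6 + 0.438 = 6.038, so M₂ = 2.31977 × 6.038 ≈ 14.0068 billion.
ΔM = M₂ − M₁ = 14.0068 − 19.0847 = -5.0779 billion.

-5.078 billion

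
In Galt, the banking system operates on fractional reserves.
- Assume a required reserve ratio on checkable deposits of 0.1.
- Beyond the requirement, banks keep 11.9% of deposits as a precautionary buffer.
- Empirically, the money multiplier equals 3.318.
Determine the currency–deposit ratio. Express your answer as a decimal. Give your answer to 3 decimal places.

Using m = 3.318. From m = (1 + c)/(c + rr + e), rearranging gives 1 + c = m·(c + rr + e), so c·(1 − m) = m·(rr + e) − 1.
Hence c = [m·(rr + e) − 1]/(1 − m) = [3.318 × (0.1 + 0.119) − 1] / (1 − 3.318) ≈ 0.117928.

0.118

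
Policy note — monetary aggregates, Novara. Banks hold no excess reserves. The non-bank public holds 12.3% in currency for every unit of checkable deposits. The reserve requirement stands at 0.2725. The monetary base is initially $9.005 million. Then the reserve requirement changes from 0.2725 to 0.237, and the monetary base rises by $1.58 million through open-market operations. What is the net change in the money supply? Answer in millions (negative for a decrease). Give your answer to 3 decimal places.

Before: m₁ = (1 + 0.123) / (0.2725 + 0.123) ≈ 2.839444, MB₁ = 9.005, so M₁ = 2.839444 × 9.005 ≈ 25.5692 million.
After: m₂ = (1 + 0.123) / (0.237 + 0.123) ≈ 3.119444, MB₂ = 9.005 + 1.58 = 10.585, so M₂ = 3.119444 × 10.585 ≈ 33.0193 million.
ΔM = M₂ − M₁ = 33.0193 − 25.5692 = 7.4501 million.

$7.450 million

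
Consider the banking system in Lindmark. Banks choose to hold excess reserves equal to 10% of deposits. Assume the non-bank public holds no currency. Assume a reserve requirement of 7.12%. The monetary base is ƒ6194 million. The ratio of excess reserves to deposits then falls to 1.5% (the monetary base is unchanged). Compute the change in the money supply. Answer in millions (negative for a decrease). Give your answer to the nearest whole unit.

ƒ35676 million

Initially m₁ = 1 / (0.0712 + 0.1) ≈ 5.84112, so M₁ = 5.84112 × 6194 ≈ 36179.8973 million.
After the change m₂ = 1 / (0.0712 + 0.015) ≈ 11.60093, so M₂ = 11.60093 × 6194 ≈ 71856.1604 million.
ΔM = M₂ − M₁ = 71856.1604 − 36179.8973 = 35676.2631 million.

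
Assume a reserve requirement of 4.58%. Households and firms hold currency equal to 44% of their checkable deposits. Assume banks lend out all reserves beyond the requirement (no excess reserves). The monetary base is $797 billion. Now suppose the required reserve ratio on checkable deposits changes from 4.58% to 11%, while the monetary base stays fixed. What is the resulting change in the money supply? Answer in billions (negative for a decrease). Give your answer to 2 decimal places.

Initially m₁ = (1 + 0.44) / (0.0458 + 0.44) ≈ 2.964183, so M₁ = 2.964183 × 797 ≈ 2362.4539 billion.
After the change m₂ = (1 + 0.44) / (0.11 + 0.44) ≈ 2.618182, so M₂ = 2.618182 × 797 ≈ 2086.6911 billion.
ΔM = M₂ − M₁ = 2086.6911 − 2362.4539 = -275.7628 billion.

-275.76 billion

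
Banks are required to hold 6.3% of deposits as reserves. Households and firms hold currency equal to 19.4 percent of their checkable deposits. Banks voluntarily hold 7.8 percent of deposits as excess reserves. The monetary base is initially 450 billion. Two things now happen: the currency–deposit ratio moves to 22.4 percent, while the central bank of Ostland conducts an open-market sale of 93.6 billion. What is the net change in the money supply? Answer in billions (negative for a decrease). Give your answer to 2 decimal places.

Before: m₁ = (1 + 0.194) / (0.063 + 0.078 + 0.194) ≈ 3.564179, MB₁ = 450, so M₁ = 3.564179 × 450 ≈ 1603.8806 billion.
After: m₂ = (1 + 0.224) / (0.063 + 0.078 + 0.224) ≈ 3.353425, MB₂ = 450 − 93.6 = 356.4, so M₂ = 3.353425 × 356.4 ≈ 1195.1607 billion.
ΔM = M₂ − M₁ = 1195.1607 − 1603.8806 = -408.7199 billion.

-408.72 billion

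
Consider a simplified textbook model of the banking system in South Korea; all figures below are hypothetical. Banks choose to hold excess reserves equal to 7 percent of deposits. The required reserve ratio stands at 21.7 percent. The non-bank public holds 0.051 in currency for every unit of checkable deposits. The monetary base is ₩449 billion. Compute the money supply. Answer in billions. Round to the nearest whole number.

₩1396 billion

The money multiplier is m = (1 + c) / (rr + e + c) = (1 + 0.051) / (0.217 + 0.07 + 0.051) ≈ 3.1095.
So M = m × MB = 3.1095 × 449 = 1396.1655 billion.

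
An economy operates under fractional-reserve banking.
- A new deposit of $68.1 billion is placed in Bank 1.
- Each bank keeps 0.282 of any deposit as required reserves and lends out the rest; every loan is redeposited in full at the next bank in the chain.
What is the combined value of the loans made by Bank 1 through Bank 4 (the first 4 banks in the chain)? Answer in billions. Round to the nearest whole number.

Bank i lends (1 − rr)^i of the original deposit: Bank 1 lends 68.1·0.7180 = 48.8958, Bank 2 lends 68.1·0.7180² ≈ 35.1072, and so on.
Summing a geometric series: total = 68.1·[0.7180·(1 − 0.7180^4) / (1 − 0.7180)] ≈ 127.3085 billion.

$127 billion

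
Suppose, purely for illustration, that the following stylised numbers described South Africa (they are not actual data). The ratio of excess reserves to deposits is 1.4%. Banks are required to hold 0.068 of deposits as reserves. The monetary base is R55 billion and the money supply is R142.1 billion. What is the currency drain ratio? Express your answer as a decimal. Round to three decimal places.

0.498

Using m = M/MB = 142.1/55 ≈ 2.583636. From m = (1 + c)/(c + rr + e), rearranging gives 1 + c = m·(c + rr + e), so c·(1 − m) = m·(rr + e) − 1.
Hence c = [m·(rr + e) − 1]/(1 − m) = [2.583636 × (0.068 + 0.014) − 1] / (1 − 2.583636) ≈ 0.497679.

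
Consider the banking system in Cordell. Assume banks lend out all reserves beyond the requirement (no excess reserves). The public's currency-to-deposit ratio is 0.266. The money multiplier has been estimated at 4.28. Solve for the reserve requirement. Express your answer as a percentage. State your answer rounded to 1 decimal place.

3.0%

Using m = 4.28. Since m = (1 + c)/(c + rr + e), the denominator satisfies c + rr + e = (1 + c)/m = (1 + 0.266) / 4.28 ≈ 0.295794.
With c = 0.266 and e = 0, the reserve requirement is 0.295794 − 0.266 − 0 = 0.029794.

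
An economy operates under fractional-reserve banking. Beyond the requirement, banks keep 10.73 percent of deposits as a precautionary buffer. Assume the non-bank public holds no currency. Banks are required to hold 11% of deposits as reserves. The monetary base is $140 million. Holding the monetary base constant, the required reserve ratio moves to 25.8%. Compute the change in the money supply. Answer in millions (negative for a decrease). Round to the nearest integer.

Initially m₁ = 1 / (0.11 + 0.1073) ≈ 4.6019, so M₁ = 4.6019 × 140 = 644.266 million.
After the change m₂ = 1 / (0.258 + 0.1073) ≈ 2.7375, so M₂ = 2.7375 × 140 = 383.25 million.
ΔM = M₂ − M₁ = 383.25 − 644.266 = -261.016 million.

-261 million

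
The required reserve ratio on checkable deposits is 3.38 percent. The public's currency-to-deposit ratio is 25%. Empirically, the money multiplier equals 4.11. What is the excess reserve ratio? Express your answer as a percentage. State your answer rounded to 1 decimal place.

2.0%

Using m = 4.11. Since m = (1 + c)/(c + rr + e), the denominator satisfies c + rr + e = (1 + c)/m = (1 + 0.25) / 4.11 ≈ 0.304136.
With c = 0.25 and rr = 0.0338, the excess reserve ratio is 0.304136 − 0.25 − 0.0338 = 0.020336.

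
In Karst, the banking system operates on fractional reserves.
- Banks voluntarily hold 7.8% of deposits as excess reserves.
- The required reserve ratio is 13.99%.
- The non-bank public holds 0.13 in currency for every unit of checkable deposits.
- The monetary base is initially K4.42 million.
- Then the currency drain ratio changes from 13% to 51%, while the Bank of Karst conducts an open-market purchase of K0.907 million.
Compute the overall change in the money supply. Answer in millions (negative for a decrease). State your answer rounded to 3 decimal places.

-3.306 million

Before: m₁ = (1 + 0.13) / (0.1399 + 0.078 + 0.13) ≈ 3.24806, MB₁ = 4.42, so M₁ = 3.24806 × 4.42 ≈ 14.3564 million.
After: m₂ = (1 + 0.51) / (0.1399 + 0.078 + 0.51) ≈ 2.07446, MB₂ = 4.42 + 0.907 = 5.327, so M₂ = 2.07446 × 5.327 ≈ 11.0506 million.
ΔM = M₂ − M₁ = 11.0506 − 14.3564 = -3.3058 million.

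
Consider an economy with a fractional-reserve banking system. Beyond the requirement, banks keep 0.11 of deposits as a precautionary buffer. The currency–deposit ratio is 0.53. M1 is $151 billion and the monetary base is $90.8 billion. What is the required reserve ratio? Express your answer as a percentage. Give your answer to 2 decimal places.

Using m = M/MB = 151/90.8 ≈ 1.662996. Since m = (1 + c)/(c + rr + e), the denominator satisfies c + rr + e = (1 + c)/m = (1 + 0.53) / 1.662996 ≈ 0.920026.
With c = 0.53 and e = 0.11, the required reserve ratio is 0.920026 − 0.53 − 0.11 = 0.280026.

28.00%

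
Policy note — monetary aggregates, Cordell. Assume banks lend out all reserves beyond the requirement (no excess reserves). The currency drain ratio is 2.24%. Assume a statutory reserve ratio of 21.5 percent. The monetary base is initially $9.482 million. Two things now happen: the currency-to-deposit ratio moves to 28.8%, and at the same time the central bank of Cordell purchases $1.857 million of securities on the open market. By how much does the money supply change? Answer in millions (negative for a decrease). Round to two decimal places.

-11.80 million

Before: m₁ = (1 + 0.0224) / (0.215 + 0.0224) ≈ 4.30666, MB₁ = 9.482, so M₁ = 4.30666 × 9.482 ≈ 40.8358 million.
After: m₂ = (1 + 0.288) / (0.215 + 0.288) ≈ 2.56064, MB₂ = 9.482 + 1.857 = 11.339, so M₂ = 2.56064 × 11.339 ≈ 29.0351 million.
ΔM = M₂ − M₁ = 29.0351 − 40.8358 = -11.8007 million.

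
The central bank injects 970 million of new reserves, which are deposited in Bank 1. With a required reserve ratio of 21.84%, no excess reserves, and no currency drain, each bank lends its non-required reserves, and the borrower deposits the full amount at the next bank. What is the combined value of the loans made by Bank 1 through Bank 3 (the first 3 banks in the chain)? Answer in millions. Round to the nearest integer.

Bank i lends (1 − rr)^i of the original deposit: Bank 1 lends 970·0.7816 = 758.1520, Bank 2 lends 970·0.7816² ≈ 592.5716, and so on.
Summing a geometric series: total = 970·[0.7816·(1 − 0.7816^3) / (1 − 0.7816)] ≈ 1813.8776 million.

1814 million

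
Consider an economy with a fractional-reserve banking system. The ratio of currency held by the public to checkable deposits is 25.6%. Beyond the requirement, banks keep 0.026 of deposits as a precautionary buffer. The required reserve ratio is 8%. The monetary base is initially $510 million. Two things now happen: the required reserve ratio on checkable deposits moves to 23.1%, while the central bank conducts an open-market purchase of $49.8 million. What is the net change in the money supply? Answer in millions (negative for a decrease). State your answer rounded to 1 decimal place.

-398.9 million

Before: m₁ = (1 + 0.256) / (0.08 + 0.026 + 0.256) ≈ 3.46961, MB₁ = 510, so M₁ = 3.46961 × 510 = 1769.5011 million.
After: m₂ = (1 + 0.256) / (0.231 + 0.026 + 0.256) ≈ 2.44834, MB₂ = 510 + 49.8 = 559.8, so M₂ = 2.44834 × 559.8 ≈ 1370.5807 million.
ΔM = M₂ − M₁ = 1370.5807 − 1769.5011 = -398.9204 million.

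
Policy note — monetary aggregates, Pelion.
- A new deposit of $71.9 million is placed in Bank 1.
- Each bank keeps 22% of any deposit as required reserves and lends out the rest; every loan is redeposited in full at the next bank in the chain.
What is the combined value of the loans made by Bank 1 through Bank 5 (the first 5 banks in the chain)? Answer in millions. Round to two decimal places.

$181.32 million

Bank i lends (1 − rr)^i of the original deposit: Bank 1 lends 71.9·0.7800 = 56.0820, Bank 2 lends 71.9·0.7800² ≈ 43.7440, and so on.
Summing a geometric series: total = 71.9·[0.7800·(1 − 0.7800^5) / (1 − 0.7800)] ≈ 181.3189 million.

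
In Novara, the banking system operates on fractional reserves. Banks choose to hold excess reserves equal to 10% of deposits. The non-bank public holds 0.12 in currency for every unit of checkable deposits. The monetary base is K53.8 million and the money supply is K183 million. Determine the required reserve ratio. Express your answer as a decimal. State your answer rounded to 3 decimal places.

0.109

Using m = M/MB = 183/53.8 ≈ 3.401487. Since m = (1 + c)/(c + rr + e), the denominator satisfies c + rr + e = (1 + c)/m = (1 + 0.12) / 3.401487 ≈ 0.329268.
With c = 0.12 and e = 0.1, the required reserve ratio is 0.329268 − 0.12 − 0.1 = 0.109268.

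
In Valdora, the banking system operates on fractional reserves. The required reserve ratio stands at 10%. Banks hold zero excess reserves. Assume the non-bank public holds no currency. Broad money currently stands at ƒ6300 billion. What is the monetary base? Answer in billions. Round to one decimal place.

ƒ630.0 billion

With no currency drain and no excess reserves, the money multiplier is m = 1/rr = 1/0.1 = 10.
The monetary base is MB = M / m = 6300 / 10 = 630 billion.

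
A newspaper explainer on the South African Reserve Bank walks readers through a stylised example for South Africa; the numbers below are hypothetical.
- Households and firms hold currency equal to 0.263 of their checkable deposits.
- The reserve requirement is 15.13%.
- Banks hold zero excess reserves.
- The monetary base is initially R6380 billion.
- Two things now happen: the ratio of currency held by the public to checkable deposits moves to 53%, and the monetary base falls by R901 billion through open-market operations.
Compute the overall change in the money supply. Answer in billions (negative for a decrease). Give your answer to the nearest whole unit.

Before: m₁ = (1 + 0.263) / (0.1513 + 0.263) ≈ 3.04852, MB₁ = 6380, so M₁ = 3.04852 × 6380 = 19449.5576 billion.
After: m₂ = (1 + 0.53) / (0.1513 + 0.53) ≈ 2.24571, MB₂ = 6380 − 901 = 5479, so M₂ = 2.24571 × 5479 ≈ 12304.2451 billion.
ΔM = M₂ − M₁ = 12304.2451 − 19449.5576 = -7145.3125 billion.

-7145 billion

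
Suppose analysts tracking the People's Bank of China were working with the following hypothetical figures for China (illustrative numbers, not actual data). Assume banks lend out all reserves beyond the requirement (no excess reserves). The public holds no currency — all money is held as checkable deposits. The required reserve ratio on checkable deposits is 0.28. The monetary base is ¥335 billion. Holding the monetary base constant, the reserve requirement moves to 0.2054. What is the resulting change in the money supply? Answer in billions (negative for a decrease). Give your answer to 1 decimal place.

Initially m₁ = 1 / (0.28) ≈ 3.57143, so M₁ = 3.57143 × 335 ≈ 1196.429 billion.
After the change m₂ = 1 / (0.2054) ≈ 4.86855, so M₂ = 4.86855 × 335 ≈ 1630.9642 billion.
ΔM = M₂ − M₁ = 1630.9642 − 1196.429 = 434.5352 billion.

¥434.5 billion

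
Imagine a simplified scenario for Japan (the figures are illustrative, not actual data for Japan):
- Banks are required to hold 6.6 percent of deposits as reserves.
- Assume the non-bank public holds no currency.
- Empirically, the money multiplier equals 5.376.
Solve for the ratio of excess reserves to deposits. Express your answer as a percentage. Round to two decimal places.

12.00%

Using m = 5.376. Since m = (1 + c)/(c + rr + e), the denominator satisfies c + rr + e = (1 + c)/m = (1 + 0) / 5.376 ≈ 0.186012.
With c = 0 and rr = 0.066, the ratio of excess reserves to deposits is 0.186012 − 0 − 0.066 = 0.120012.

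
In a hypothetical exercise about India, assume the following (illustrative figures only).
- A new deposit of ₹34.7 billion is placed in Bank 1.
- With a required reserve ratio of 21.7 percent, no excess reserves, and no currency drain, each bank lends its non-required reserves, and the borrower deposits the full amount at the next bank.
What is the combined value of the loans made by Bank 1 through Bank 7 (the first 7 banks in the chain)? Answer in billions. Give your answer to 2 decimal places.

₹102.62 billion

Bank i lends (1 − rr)^i of the original deposit: Bank 1 lends 34.7·0.7830 = 27.1701, Bank 2 lends 34.7·0.7830² ≈ 21.2742, and so on.
Summing a geometric series: total = 34.7·[0.7830·(1 − 0.7830^7) / (1 − 0.7830)] ≈ 102.6154 billion.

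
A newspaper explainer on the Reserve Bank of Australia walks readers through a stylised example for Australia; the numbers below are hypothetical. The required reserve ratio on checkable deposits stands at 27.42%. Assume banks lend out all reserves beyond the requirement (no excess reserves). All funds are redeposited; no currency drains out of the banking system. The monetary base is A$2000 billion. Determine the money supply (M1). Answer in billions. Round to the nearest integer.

With no currency drain or excess reserves, the money multiplier is m = 1/rr = 1/0.2742 ≈ 3.64697.
Money supply M = m × MB = 3.64697 × 2000 = 7293.94 billion.

A$7294 billion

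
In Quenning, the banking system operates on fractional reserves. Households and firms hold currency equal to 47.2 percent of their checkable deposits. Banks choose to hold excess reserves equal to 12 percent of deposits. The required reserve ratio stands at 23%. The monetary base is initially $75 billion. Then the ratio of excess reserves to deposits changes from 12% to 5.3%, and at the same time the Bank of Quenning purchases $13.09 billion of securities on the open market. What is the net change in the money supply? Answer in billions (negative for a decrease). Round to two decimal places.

Before: m₁ = (1 + 0.472) / (0.23 + 0.12 + 0.472) ≈ 1.79075, MB₁ = 75, so M₁ = 1.79075 × 75 ≈ 134.3063 billion.
After: m₂ = (1 + 0.472) / (0.23 + 0.053 + 0.472) ≈ 1.94967, MB₂ = 75 + 13.09 = 88.09, so M₂ = 1.94967 × 88.09 ≈ 171.7464 billion.
ΔM = M₂ − M₁ = 171.7464 − 134.3063 = 37.4401 billion.

$37.44 billion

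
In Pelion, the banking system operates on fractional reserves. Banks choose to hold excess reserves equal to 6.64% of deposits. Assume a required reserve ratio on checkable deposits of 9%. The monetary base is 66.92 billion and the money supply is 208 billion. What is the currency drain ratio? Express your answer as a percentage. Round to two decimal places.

Using m = M/MB = 208/66.92 ≈ 3.108189. From m = (1 + c)/(c + rr + e), rearranging gives 1 + c = m·(c + rr + e), so c·(1 − m) = m·(rr + e) − 1.
Hence c = [m·(rr + e) − 1]/(1 − m) = [3.108189 × (0.09 + 0.0664) − 1] / (1 − 3.108189) ≈ 0.243754.

24.38%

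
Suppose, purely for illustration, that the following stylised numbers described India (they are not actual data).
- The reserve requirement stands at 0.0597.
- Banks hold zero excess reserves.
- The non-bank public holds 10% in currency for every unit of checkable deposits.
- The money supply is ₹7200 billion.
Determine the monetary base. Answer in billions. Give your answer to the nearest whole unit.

The money multiplier is m = (1 + c) / (rr + c) = (1 + 0.1) / (0.0597 + 0.1) ≈ 6.88791.
MB = M / m = 7200 / 6.88791 ≈ 1045.3098 billion.

₹1045 billion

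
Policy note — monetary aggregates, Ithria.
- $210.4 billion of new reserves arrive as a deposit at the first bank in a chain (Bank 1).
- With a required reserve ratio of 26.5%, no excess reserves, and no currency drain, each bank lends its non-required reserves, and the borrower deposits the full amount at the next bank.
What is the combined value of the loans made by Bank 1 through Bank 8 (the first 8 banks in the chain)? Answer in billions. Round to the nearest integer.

$534 billion

Bank i lends (1 − rr)^i of the original deposit: Bank 1 lends 210.4·0.7350 = 154.6440, Bank 2 lends 210.4·0.7350² ≈ 113.6633, and so on.
Summing a geometric series: total = 210.4·[0.7350·(1 − 0.7350^8) / (1 − 0.7350)] ≈ 533.8589 billion.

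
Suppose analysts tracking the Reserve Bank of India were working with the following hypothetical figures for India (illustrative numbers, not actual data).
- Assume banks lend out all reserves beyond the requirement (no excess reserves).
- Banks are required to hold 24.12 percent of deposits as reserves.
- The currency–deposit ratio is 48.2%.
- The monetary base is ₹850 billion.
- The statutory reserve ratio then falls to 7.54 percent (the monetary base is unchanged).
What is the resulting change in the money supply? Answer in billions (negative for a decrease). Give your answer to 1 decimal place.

Initially m₁ = (1 + 0.482) / (0.2412 + 0.482) ≈ 2.04923, so M₁ = 2.04923 × 850 = 1741.8455 billion.
After the change m₂ = (1 + 0.482) / (0.0754 + 0.482) ≈ 2.65877, so M₂ = 2.65877 × 850 = 2259.9545 billion.
ΔM = M₂ − M₁ = 2259.9545 − 1741.8455 = 518.109 billion.

₹518.1 billion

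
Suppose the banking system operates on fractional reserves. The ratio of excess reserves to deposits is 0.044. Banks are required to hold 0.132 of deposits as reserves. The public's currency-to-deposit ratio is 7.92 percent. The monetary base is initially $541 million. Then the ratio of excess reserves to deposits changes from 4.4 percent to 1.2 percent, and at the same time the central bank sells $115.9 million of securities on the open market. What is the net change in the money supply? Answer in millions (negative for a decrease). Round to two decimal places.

Before: m₁ = (1 + 0.0792) / (0.132 + 0.044 + 0.0792) ≈ 4.228840, MB₁ = 541, so M₁ = 4.228840 × 541 ≈ 2287.8024 million.
After: m₂ = (1 + 0.0792) / (0.132 + 0.012 + 0.0792) ≈ 4.835125, MB₂ = 541 − 115.9 = 425.1, so M₂ = 4.835125 × 425.1 ≈ 2055.4116 million.
ΔM = M₂ − M₁ = 2055.4116 − 2287.8024 = -232.3908 million.

-232.39 million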